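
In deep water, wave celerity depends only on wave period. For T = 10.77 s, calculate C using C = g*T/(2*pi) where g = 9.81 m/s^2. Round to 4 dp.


We use the deep-water celerity formula:
C = g * T / (2 * pi)
C = 9.81 * 10.77 / (2 * 3.14159...)
C = 105.653700 / 6.283185
C = 16.8153 m/s

16.8153


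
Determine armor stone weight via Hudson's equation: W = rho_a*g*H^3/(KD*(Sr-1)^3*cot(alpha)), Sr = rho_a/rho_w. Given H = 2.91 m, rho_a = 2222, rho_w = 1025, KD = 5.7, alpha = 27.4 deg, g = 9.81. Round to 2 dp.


Sr = rho_a / rho_w = 2222 / 1025 = 2.167805
(Sr - 1) = 1.167805
(Sr - 1)^3 = 1.592615
cot(27.4) = 1 / tan(27.4) = 1 / 0.518351 = 1.929196
Numerator = 2222 * 9.81 * 2.91^3 = 537145.6079
Denominator = 5.7 * 1.592615 * 1.929196 = 17.513057
W = 537145.6079 / 17.513057
W = 30671.15 N

30671.15


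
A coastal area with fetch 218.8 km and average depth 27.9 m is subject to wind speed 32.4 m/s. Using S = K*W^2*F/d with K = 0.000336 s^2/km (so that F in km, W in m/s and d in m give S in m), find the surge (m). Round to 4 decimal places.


S = K * W^2 * F / d
W^2 = 32.4^2 = 1049.76
S = 0.000336 * 1049.76 * 218.8 / 27.9
Numerator = 0.000336 * 1049.76 * 218.8 = 77.174996
S = 77.174996 / 27.9 = 2.7661 m

2.7661


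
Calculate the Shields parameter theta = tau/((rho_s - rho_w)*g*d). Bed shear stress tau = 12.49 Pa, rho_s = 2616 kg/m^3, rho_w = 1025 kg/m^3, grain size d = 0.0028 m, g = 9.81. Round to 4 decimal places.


theta = tau / ((rho_s - rho_w) * g * d)
rho_s - rho_w = 2616 - 1025 = 1591
Denominator = 1591 * 9.81 * 0.0028 = 43.701588
theta = 12.49 / 43.701588
theta = 0.2858

0.2858


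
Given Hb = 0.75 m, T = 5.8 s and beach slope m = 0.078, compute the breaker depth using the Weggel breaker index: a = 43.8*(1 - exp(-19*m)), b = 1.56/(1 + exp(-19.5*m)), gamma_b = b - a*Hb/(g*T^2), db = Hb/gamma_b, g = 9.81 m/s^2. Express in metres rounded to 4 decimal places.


a = 43.8 * (1 - exp(-19 * m))
exp(-19 * 0.078) = exp(-1.4820) = 0.227183
a = 43.8 * (1 - 0.227183) = 33.849390
b = 1.56 / (1 + exp(-19.5 * m))
exp(-19.5 * 0.078) = exp(-1.5210) = 0.218493
b = 1.56 / (1 + 0.218493) = 1.280270
Hb / (g * T^2) = 0.75 / (9.81 * 5.8^2) = 0.75 / 330.0084 = 0.00227267
gamma_b = b - a * Hb/(g*T^2) = 1.280270 - 33.849390 * 0.00227267 = 1.203341
db = Hb / gamma_b = 0.75 / 1.203341
db = 0.6233 m

0.6233


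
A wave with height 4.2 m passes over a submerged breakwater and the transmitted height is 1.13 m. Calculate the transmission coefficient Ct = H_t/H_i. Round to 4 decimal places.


Ct = H_t / H_i
Ct = 1.13 / 4.2
Ct = 0.2690

0.2690


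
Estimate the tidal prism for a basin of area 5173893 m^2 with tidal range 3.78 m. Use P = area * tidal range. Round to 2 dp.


Tidal prism = Area * Tidal range
P = 5173893 * 3.78
P = 19557315.54 m^3

19557315.54


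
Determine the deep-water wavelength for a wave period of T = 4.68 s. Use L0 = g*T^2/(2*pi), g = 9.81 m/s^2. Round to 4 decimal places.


L0 = g * T^2 / (2 * pi)
L0 = 9.81 * 4.68^2 / (2 * pi)
L0 = 9.81 * 21.9024 / 6.28319
L0 = 214.8625 / 6.28319
L0 = 34.1964 m

34.1964


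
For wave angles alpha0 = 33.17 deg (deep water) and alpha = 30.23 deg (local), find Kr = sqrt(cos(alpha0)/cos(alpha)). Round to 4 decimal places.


Kr = sqrt(cos(alpha0) / cos(alpha))
cos(33.17) = 0.837051
cos(30.23) = 0.864011
Kr = sqrt(0.837051 / 0.864011)
Kr = sqrt(0.968796)
Kr = 0.9843

0.9843


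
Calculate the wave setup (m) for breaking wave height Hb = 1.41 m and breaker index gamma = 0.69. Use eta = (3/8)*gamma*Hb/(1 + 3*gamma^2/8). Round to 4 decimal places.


eta = (3/8) * gamma * Hb / (1 + 3*gamma^2/8)
Numerator = (3/8) * 0.69 * 1.41 = 0.364837
Denominator = 1 + 3*0.69^2/8 = 1 + 0.178538 = 1.178538
eta = 0.364837 / 1.178538
eta = 0.3096 m

0.3096


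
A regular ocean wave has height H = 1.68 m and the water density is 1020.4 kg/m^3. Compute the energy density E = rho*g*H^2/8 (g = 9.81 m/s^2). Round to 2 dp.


E = (1/8) * rho * g * H^2
E = (1/8) * 1020.4 * 9.81 * 1.68^2
E = 0.125 * 1020.4 * 9.81 * 2.8224
E = 3531.57 J/m^2

3531.57


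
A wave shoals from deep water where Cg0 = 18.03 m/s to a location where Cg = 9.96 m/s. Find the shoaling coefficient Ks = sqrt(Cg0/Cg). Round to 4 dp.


Ks = sqrt(Cg0 / Cg)
Ks = sqrt(18.03 / 9.96)
Ks = sqrt(1.8102)
Ks = 1.3455

1.3455


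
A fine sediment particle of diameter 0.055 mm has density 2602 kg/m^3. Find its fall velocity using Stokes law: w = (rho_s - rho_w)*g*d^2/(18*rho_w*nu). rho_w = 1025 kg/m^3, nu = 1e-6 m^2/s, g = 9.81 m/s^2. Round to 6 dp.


w = (rho_s - rho_w) * g * d^2 / (18 * rho_w * nu)
d = 0.055 mm = 0.000055 m
rho_s - rho_w = 2602 - 1025 = 1577
Numerator = 1577 * 9.81 * (0.000055)^2 = 0.000046797869
Denominator = 18 * 1025 * 1e-6 = 0.018450
w = 0.002536 m/s

0.002536


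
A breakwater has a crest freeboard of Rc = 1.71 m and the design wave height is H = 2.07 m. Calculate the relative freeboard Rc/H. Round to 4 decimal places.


Relative freeboard = Rc / H
= 1.71 / 2.07
= 0.8261

0.8261


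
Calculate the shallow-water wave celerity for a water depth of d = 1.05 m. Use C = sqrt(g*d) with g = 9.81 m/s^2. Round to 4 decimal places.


Using the shallow-water approximation:
C = sqrt(g * d) = sqrt(9.81 * 1.05)
C = sqrt(10.3005)
C = 3.2094 m/s

3.2094


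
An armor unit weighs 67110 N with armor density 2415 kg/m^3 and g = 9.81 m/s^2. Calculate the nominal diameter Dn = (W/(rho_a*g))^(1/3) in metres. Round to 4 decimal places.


V = W / (rho_a * g)
V = 67110 / (2415 * 9.81)
V = 67110 / 23691.15
V = 2.832703 m^3
Dn = V^(1/3) = 2.832703^(1/3)
Dn = 1.4149 m

1.4149


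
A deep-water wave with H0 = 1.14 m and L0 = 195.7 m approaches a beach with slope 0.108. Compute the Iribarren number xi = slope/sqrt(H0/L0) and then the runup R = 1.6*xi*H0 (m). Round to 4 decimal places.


xi = slope / sqrt(H0/L0)
H0/L0 = 1.14/195.7 = 0.005825
sqrt(0.005825) = 0.076323
xi = 0.108 / 0.076323 = 1.415034
R = 1.6 * xi * H0 = 1.6 * 1.415034 * 1.14
R = 2.5810 m

2.5810


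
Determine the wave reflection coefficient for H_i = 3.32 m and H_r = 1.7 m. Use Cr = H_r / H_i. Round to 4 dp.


Cr = H_r / H_i
Cr = 1.7 / 3.32
Cr = 0.5120

0.5120


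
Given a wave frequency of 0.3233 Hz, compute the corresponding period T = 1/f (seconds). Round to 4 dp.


T = 1 / f
T = 1 / 0.3233
T = 3.0931 s

3.0931


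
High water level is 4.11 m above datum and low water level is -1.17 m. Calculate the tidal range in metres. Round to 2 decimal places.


Tidal range = High water - Low water
Tidal range = 4.11 - (-1.17)
Tidal range = 5.28 m

5.28


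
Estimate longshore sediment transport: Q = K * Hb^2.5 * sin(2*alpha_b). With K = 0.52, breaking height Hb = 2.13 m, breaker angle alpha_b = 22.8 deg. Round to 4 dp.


Q = K * Hb^2.5 * sin(2 * alpha_b)
Hb^2.5 = 2.13^2.5 = 6.621388
sin(2 * 22.8) = sin(45.6) = 0.714473
Q = 0.52 * 6.621388 * 0.714473
Q = 2.4600 m^3/s

2.4600


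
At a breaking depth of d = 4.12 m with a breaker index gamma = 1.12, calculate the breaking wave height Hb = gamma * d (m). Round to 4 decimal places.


Hb = gamma * d
Hb = 1.12 * 4.12
Hb = 4.6144 m

4.6144


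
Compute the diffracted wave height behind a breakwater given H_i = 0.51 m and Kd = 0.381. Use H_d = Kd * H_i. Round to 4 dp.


H_d = Kd * H_i
H_d = 0.381 * 0.51
H_d = 0.1943 m

0.1943


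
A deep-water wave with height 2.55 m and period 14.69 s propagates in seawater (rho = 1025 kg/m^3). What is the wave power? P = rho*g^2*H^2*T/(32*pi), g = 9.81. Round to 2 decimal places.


P = rho * g^2 * H^2 * T / (32 * pi)
P = 1025 * 9.81^2 * 2.55^2 * 14.69 / (32 * pi)
P = 1025 * 96.2361 * 6.5025 * 14.69 / 100.53096
P = 93726.89 W/m

93726.89


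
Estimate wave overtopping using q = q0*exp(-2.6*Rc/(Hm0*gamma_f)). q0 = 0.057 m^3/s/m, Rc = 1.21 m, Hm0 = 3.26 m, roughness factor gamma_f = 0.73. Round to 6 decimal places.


q = q0 * exp(-2.6 * Rc / (Hm0 * gamma_f))
Exponent = -2.6 * 1.21 / (3.26 * 0.73)
= -2.6 * 1.21 / 2.3798
= -1.321960
exp(-1.321960) = 0.266612
q = 0.057 * 0.266612
q = 0.015197 m^3/s/m

0.015197


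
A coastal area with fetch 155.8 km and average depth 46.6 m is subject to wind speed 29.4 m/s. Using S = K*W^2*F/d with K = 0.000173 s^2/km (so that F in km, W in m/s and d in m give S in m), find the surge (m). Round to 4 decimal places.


S = K * W^2 * F / d
W^2 = 29.4^2 = 864.36
S = 0.000173 * 864.36 * 155.8 / 46.6
Numerator = 0.000173 * 864.36 * 155.8 = 23.297441
S = 23.297441 / 46.6 = 0.4999 m

0.4999


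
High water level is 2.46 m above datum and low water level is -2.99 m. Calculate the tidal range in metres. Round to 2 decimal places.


Tidal range = High water - Low water
Tidal range = 2.46 - (-2.99)
Tidal range = 5.45 m

5.45


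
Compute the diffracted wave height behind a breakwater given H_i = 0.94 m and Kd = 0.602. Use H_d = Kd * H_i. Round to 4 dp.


H_d = Kd * H_i
H_d = 0.602 * 0.94
H_d = 0.5659 m

0.5659


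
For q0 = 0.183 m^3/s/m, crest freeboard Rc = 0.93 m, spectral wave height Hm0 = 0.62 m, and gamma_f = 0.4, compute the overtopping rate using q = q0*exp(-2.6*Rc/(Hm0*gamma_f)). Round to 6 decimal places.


q = q0 * exp(-2.6 * Rc / (Hm0 * gamma_f))
Exponent = -2.6 * 0.93 / (0.62 * 0.4)
= -2.6 * 0.93 / 0.2480
= -9.750000
exp(-9.750000) = 0.000058
q = 0.183 * 0.000058
q = 0.000011 m^3/s/m

0.000011


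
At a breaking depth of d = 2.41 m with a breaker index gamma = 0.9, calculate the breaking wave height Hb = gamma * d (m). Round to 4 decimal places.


Hb = gamma * d
Hb = 0.9 * 2.41
Hb = 2.1690 m

2.1690


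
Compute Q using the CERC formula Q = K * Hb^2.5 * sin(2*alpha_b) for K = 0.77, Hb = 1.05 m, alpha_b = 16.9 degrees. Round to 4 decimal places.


Q = K * Hb^2.5 * sin(2 * alpha_b)
Hb^2.5 = 1.05^2.5 = 1.129726
sin(2 * 16.9) = sin(33.8) = 0.556296
Q = 0.77 * 1.129726 * 0.556296
Q = 0.4839 m^3/s

0.4839


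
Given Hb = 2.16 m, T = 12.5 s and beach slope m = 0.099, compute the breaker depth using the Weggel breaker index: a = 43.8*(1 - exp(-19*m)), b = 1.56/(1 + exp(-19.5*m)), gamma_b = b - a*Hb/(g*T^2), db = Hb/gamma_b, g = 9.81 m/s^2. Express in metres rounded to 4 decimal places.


a = 43.8 * (1 - exp(-19 * m))
exp(-19 * 0.099) = exp(-1.8810) = 0.152438
a = 43.8 * (1 - 0.152438) = 37.123233
b = 1.56 / (1 + exp(-19.5 * m))
exp(-19.5 * 0.099) = exp(-1.9305) = 0.145076
b = 1.56 / (1 + 0.145076) = 1.362355
Hb / (g * T^2) = 2.16 / (9.81 * 12.5^2) = 2.16 / 1532.8125 = 0.00140917
gamma_b = b - a * Hb/(g*T^2) = 1.362355 - 37.123233 * 0.00140917 = 1.310042
db = Hb / gamma_b = 2.16 / 1.310042
db = 1.6488 m

1.6488


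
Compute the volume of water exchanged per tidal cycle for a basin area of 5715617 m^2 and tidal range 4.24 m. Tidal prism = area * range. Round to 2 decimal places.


Tidal prism = Area * Tidal range
P = 5715617 * 4.24
P = 24234216.08 m^3

24234216.08


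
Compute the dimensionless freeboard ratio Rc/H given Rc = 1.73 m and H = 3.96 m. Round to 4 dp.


Relative freeboard = Rc / H
= 1.73 / 3.96
= 0.4369

0.4369


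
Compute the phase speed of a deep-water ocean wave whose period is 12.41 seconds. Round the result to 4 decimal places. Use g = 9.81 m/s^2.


We use the deep-water celerity formula:
C = g * T / (2 * pi)
C = 9.81 * 12.41 / (2 * 3.14159...)
C = 121.742100 / 6.283185
C = 19.3759 m/s

19.3759


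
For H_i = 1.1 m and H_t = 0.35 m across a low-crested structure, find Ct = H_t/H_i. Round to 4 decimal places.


Ct = H_t / H_i
Ct = 0.35 / 1.1
Ct = 0.3182

0.3182


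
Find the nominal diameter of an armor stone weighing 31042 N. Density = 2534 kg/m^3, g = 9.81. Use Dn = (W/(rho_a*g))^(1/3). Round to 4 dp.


V = W / (rho_a * g)
V = 31042 / (2534 * 9.81)
V = 31042 / 24858.54
V = 1.248746 m^3
Dn = V^(1/3) = 1.248746^(1/3)
Dn = 1.0769 m

1.0769


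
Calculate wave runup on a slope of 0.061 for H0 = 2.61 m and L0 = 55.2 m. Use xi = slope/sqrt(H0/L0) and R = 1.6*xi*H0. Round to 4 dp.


xi = slope / sqrt(H0/L0)
H0/L0 = 2.61/55.2 = 0.047283
sqrt(0.047283) = 0.217446
xi = 0.061 / 0.217446 = 0.280530
R = 1.6 * xi * H0 = 1.6 * 0.280530 * 2.61
R = 1.1715 m

1.1715


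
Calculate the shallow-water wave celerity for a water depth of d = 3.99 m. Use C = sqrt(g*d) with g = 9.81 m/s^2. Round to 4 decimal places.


Using the shallow-water approximation:
C = sqrt(g * d) = sqrt(9.81 * 3.99)
C = sqrt(39.1419)
C = 6.2563 m/s

6.2563


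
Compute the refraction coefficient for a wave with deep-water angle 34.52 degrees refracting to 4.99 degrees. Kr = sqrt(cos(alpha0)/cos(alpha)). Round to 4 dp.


Kr = sqrt(cos(alpha0) / cos(alpha))
cos(34.52) = 0.823928
cos(4.99) = 0.996210
Kr = sqrt(0.823928 / 0.996210)
Kr = sqrt(0.827063)
Kr = 0.9094

0.9094


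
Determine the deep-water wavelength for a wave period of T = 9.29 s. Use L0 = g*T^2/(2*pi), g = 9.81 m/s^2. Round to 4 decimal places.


L0 = g * T^2 / (2 * pi)
L0 = 9.81 * 9.29^2 / (2 * pi)
L0 = 9.81 * 86.3041 / 6.28319
L0 = 846.6432 / 6.28319
L0 = 134.7475 m

134.7475


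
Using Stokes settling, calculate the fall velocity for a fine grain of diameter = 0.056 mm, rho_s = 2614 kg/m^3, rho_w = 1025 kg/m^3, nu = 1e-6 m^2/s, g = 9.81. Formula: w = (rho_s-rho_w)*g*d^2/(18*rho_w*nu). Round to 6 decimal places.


w = (rho_s - rho_w) * g * d^2 / (18 * rho_w * nu)
d = 0.056 mm = 0.000056 m
rho_s - rho_w = 2614 - 1025 = 1589
Numerator = 1589 * 9.81 * (0.000056)^2 = 0.000048884250
Denominator = 18 * 1025 * 1e-6 = 0.018450
w = 0.002650 m/s

0.002650


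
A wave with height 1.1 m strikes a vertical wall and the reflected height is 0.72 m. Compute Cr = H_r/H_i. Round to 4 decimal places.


Cr = H_r / H_i
Cr = 0.72 / 1.1
Cr = 0.6545

0.6545


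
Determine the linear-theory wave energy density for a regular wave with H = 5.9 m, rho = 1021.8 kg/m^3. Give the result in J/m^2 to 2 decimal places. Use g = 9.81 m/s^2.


E = (1/8) * rho * g * H^2
E = (1/8) * 1021.8 * 9.81 * 5.9^2
E = 0.125 * 1021.8 * 9.81 * 34.8100
E = 43616.31 J/m^2

43616.31


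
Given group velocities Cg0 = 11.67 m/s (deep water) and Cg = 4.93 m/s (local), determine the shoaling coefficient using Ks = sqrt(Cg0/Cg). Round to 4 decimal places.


Ks = sqrt(Cg0 / Cg)
Ks = sqrt(11.67 / 4.93)
Ks = sqrt(2.3671)
Ks = 1.5386

1.5386


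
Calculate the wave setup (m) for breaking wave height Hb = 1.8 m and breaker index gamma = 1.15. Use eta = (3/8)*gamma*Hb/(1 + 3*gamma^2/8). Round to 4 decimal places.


eta = (3/8) * gamma * Hb / (1 + 3*gamma^2/8)
Numerator = (3/8) * 1.15 * 1.8 = 0.776250
Denominator = 1 + 3*1.15^2/8 = 1 + 0.495938 = 1.495938
eta = 0.776250 / 1.495938
eta = 0.5189 m

0.5189


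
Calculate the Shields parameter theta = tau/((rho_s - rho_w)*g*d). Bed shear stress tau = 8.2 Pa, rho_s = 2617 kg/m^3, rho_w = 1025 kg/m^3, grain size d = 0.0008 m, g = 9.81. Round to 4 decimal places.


theta = tau / ((rho_s - rho_w) * g * d)
rho_s - rho_w = 2617 - 1025 = 1592
Denominator = 1592 * 9.81 * 0.0008 = 12.494016
theta = 8.2 / 12.494016
theta = 0.6563

0.6563


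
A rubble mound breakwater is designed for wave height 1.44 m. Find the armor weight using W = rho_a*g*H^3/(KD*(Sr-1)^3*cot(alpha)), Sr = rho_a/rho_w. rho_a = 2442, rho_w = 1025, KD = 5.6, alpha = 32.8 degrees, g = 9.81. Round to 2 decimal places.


Sr = rho_a / rho_w = 2442 / 1025 = 2.382439
(Sr - 1) = 1.382439
(Sr - 1)^3 = 2.642031
cot(32.8) = 1 / tan(32.8) = 1 / 0.644456 = 1.551696
Numerator = 2442 * 9.81 * 1.44^3 = 71532.2924
Denominator = 5.6 * 2.642031 * 1.551696 = 22.957928
W = 71532.2924 / 22.957928
W = 3115.80 N

3115.80


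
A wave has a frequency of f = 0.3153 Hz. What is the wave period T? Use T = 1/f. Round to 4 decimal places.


T = 1 / f
T = 1 / 0.3153
T = 3.1716 s

3.1716


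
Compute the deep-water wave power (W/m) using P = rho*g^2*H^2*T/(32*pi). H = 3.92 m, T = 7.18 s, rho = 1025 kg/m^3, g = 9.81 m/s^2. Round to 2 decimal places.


P = rho * g^2 * H^2 * T / (32 * pi)
P = 1025 * 9.81^2 * 3.92^2 * 7.18 / (32 * pi)
P = 1025 * 96.2361 * 15.3664 * 7.18 / 100.53096
P = 108257.65 W/m

108257.65


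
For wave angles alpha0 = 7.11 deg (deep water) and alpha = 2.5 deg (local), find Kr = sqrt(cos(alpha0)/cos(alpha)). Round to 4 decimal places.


Kr = sqrt(cos(alpha0) / cos(alpha))
cos(7.11) = 0.992310
cos(2.5) = 0.999048
Kr = sqrt(0.992310 / 0.999048)
Kr = sqrt(0.993256)
Kr = 0.9966

0.9966


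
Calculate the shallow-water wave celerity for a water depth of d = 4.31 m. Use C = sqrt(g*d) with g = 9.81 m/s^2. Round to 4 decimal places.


Using the shallow-water approximation:
C = sqrt(g * d) = sqrt(9.81 * 4.31)
C = sqrt(42.2811)
C = 6.5024 m/s

6.5024


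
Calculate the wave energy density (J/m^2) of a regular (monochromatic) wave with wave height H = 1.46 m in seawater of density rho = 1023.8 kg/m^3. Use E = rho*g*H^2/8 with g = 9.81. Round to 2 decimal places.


E = (1/8) * rho * g * H^2
E = (1/8) * 1023.8 * 9.81 * 1.46^2
E = 0.125 * 1023.8 * 9.81 * 2.1316
E = 2676.08 J/m^2

2676.08


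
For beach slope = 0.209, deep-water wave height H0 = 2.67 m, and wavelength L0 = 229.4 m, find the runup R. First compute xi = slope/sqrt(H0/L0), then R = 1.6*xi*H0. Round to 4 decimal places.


xi = slope / sqrt(H0/L0)
H0/L0 = 2.67/229.4 = 0.011639
sqrt(0.011639) = 0.107884
xi = 0.209 / 0.107884 = 1.937258
R = 1.6 * xi * H0 = 1.6 * 1.937258 * 2.67
R = 8.2760 m

8.2760


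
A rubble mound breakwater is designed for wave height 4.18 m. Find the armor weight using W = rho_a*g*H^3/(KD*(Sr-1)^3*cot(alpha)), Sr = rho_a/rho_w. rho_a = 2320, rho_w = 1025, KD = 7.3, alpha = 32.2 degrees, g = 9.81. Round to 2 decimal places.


Sr = rho_a / rho_w = 2320 / 1025 = 2.263415
(Sr - 1) = 1.263415
(Sr - 1)^3 = 2.016683
cot(32.2) = 1 / tan(32.2) = 1 / 0.629734 = 1.587973
Numerator = 2320 * 9.81 * 4.18^3 = 1662209.7966
Denominator = 7.3 * 2.016683 * 1.587973 = 23.377803
W = 1662209.7966 / 23.377803
W = 71102.05 N

71102.05


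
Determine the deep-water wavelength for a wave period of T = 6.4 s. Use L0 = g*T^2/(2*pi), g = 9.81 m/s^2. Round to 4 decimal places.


L0 = g * T^2 / (2 * pi)
L0 = 9.81 * 6.4^2 / (2 * pi)
L0 = 9.81 * 40.9600 / 6.28319
L0 = 401.8176 / 6.28319
L0 = 63.9513 m

63.9513


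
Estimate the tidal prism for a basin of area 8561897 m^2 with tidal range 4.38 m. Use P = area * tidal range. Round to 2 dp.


Tidal prism = Area * Tidal range
P = 8561897 * 4.38
P = 37501108.86 m^3

37501108.86


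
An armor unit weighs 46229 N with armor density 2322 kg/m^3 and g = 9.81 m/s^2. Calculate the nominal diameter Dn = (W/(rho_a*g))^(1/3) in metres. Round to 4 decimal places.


V = W / (rho_a * g)
V = 46229 / (2322 * 9.81)
V = 46229 / 22778.82
V = 2.029473 m^3
Dn = V^(1/3) = 2.029473^(1/3)
Dn = 1.2661 m

1.2661


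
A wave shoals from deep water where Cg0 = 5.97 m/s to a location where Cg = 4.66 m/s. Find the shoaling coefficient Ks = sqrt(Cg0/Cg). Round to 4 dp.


Ks = sqrt(Cg0 / Cg)
Ks = sqrt(5.97 / 4.66)
Ks = sqrt(1.2811)
Ks = 1.1319

1.1319


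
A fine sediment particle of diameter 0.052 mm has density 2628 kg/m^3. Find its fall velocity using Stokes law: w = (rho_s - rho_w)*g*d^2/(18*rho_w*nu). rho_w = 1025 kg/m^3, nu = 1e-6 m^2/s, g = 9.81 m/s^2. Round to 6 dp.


w = (rho_s - rho_w) * g * d^2 / (18 * rho_w * nu)
d = 0.052 mm = 0.000052 m
rho_s - rho_w = 2628 - 1025 = 1603
Numerator = 1603 * 9.81 * (0.000052)^2 = 0.000042521563
Denominator = 18 * 1025 * 1e-6 = 0.018450
w = 0.002305 m/s

0.002305


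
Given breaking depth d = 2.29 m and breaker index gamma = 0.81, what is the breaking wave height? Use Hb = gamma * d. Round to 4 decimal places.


Hb = gamma * d
Hb = 0.81 * 2.29
Hb = 1.8549 m

1.8549


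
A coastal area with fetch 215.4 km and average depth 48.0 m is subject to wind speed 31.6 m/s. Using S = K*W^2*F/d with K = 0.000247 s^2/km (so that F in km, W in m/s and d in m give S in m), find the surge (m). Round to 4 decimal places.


S = K * W^2 * F / d
W^2 = 31.6^2 = 998.56
S = 0.000247 * 998.56 * 215.4 / 48.0
Numerator = 0.000247 * 998.56 * 215.4 = 53.127187
S = 53.127187 / 48.0 = 1.1068 m

1.1068


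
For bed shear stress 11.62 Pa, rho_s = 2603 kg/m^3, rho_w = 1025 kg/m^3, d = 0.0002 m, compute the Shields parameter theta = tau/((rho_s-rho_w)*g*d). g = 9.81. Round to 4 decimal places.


theta = tau / ((rho_s - rho_w) * g * d)
rho_s - rho_w = 2603 - 1025 = 1578
Denominator = 1578 * 9.81 * 0.0002 = 3.096036
theta = 11.62 / 3.096036
theta = 3.7532

3.7532


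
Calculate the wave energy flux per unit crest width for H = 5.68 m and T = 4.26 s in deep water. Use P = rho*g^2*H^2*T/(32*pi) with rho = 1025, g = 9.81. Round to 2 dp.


P = rho * g^2 * H^2 * T / (32 * pi)
P = 1025 * 9.81^2 * 5.68^2 * 4.26 / (32 * pi)
P = 1025 * 96.2361 * 32.2624 * 4.26 / 100.53096
P = 134855.39 W/m

134855.39


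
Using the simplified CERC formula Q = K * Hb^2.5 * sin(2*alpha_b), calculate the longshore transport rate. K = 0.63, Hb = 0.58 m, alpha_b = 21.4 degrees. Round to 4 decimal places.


Q = K * Hb^2.5 * sin(2 * alpha_b)
Hb^2.5 = 0.58^2.5 = 0.256195
sin(2 * 21.4) = sin(42.8) = 0.679441
Q = 0.63 * 0.256195 * 0.679441
Q = 0.1097 m^3/s

0.1097


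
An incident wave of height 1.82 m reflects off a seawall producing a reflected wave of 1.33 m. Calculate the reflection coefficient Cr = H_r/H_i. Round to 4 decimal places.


Cr = H_r / H_i
Cr = 1.33 / 1.82
Cr = 0.7308

0.7308


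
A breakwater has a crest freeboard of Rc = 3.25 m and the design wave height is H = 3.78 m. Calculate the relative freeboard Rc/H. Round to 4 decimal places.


Relative freeboard = Rc / H
= 3.25 / 3.78
= 0.8598

0.8598


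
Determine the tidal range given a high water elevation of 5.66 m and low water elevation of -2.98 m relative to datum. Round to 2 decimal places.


Tidal range = High water - Low water
Tidal range = 5.66 - (-2.98)
Tidal range = 8.64 m

8.64


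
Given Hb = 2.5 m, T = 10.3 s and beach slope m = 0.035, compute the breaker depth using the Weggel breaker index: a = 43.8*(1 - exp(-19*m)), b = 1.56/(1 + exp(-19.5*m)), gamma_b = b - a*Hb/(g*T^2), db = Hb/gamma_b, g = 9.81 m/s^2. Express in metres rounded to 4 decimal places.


a = 43.8 * (1 - exp(-19 * m))
exp(-19 * 0.035) = exp(-0.6650) = 0.514274
a = 43.8 * (1 - 0.514274) = 21.274819
b = 1.56 / (1 + exp(-19.5 * m))
exp(-19.5 * 0.035) = exp(-0.6825) = 0.505352
b = 1.56 / (1 + 0.505352) = 1.036302
Hb / (g * T^2) = 2.5 / (9.81 * 10.3^2) = 2.5 / 1040.7429 = 0.00240213
gamma_b = b - a * Hb/(g*T^2) = 1.036302 - 21.274819 * 0.00240213 = 0.985198
db = Hb / gamma_b = 2.5 / 0.985198
db = 2.5376 m

2.5376


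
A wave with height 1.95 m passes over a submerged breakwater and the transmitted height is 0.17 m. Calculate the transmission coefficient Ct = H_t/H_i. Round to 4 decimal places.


Ct = H_t / H_i
Ct = 0.17 / 1.95
Ct = 0.0872

0.0872


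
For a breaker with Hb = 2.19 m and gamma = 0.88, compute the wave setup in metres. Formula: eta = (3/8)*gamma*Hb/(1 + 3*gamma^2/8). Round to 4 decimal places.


eta = (3/8) * gamma * Hb / (1 + 3*gamma^2/8)
Numerator = (3/8) * 0.88 * 2.19 = 0.722700
Denominator = 1 + 3*0.88^2/8 = 1 + 0.290400 = 1.290400
eta = 0.722700 / 1.290400
eta = 0.5601 m

0.5601


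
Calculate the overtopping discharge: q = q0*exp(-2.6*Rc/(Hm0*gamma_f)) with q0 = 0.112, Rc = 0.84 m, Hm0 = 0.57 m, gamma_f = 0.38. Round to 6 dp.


q = q0 * exp(-2.6 * Rc / (Hm0 * gamma_f))
Exponent = -2.6 * 0.84 / (0.57 * 0.38)
= -2.6 * 0.84 / 0.2166
= -10.083102
exp(-10.083102) = 0.000042
q = 0.112 * 0.000042
q = 0.000005 m^3/s/m

0.000005


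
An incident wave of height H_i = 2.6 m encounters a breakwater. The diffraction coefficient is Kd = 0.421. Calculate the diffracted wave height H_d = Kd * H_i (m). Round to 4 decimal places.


H_d = Kd * H_i
H_d = 0.421 * 2.6
H_d = 1.0946 m

1.0946


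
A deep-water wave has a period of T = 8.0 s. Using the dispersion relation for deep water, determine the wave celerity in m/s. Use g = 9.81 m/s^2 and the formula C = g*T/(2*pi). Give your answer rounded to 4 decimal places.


We use the deep-water celerity formula:
C = g * T / (2 * pi)
C = 9.81 * 8.0 / (2 * 3.14159...)
C = 78.480000 / 6.283185
C = 12.4905 m/s

12.4905


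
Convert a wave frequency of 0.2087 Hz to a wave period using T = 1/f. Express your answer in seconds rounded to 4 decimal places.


T = 1 / f
T = 1 / 0.2087
T = 4.7916 s

4.7916


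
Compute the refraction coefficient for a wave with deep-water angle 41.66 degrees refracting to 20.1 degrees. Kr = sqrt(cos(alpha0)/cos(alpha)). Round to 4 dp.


Kr = sqrt(cos(alpha0) / cos(alpha))
cos(41.66) = 0.747102
cos(20.1) = 0.939094
Kr = sqrt(0.747102 / 0.939094)
Kr = sqrt(0.795556)
Kr = 0.8919

0.8919


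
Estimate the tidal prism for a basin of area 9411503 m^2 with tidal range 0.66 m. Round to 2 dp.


Tidal prism = Area * Tidal range
P = 9411503 * 0.66
P = 6211591.98 m^3

6211591.98


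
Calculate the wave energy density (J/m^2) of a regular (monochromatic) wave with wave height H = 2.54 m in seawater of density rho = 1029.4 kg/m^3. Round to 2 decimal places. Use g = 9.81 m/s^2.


E = (1/8) * rho * g * H^2
E = (1/8) * 1029.4 * 9.81 * 2.54^2
E = 0.125 * 1029.4 * 9.81 * 6.4516
E = 8143.87 J/m^2

8143.87


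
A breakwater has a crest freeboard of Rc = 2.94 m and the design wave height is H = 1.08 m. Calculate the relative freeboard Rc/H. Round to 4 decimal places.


Relative freeboard = Rc / H
= 2.94 / 1.08
= 2.7222

2.7222


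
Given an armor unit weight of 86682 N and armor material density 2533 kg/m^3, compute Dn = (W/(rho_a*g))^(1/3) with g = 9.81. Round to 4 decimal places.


V = W / (rho_a * g)
V = 86682 / (2533 * 9.81)
V = 86682 / 24848.73
V = 3.488388 m^3
Dn = V^(1/3) = 3.488388^(1/3)
Dn = 1.5166 m

1.5166


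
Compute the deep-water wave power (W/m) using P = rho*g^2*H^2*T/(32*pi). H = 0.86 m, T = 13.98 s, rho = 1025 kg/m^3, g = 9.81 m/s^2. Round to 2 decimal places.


P = rho * g^2 * H^2 * T / (32 * pi)
P = 1025 * 9.81^2 * 0.86^2 * 13.98 / (32 * pi)
P = 1025 * 96.2361 * 0.7396 * 13.98 / 100.53096
P = 10145.33 W/m

10145.33


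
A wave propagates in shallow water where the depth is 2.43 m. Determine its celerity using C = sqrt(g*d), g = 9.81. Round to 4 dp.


Using the shallow-water approximation:
C = sqrt(g * d) = sqrt(9.81 * 2.43)
C = sqrt(23.8383)
C = 4.8824 m/s

4.8824


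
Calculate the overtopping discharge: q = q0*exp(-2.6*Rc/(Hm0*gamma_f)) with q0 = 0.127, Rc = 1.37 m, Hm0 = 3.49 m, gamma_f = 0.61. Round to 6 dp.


q = q0 * exp(-2.6 * Rc / (Hm0 * gamma_f))
Exponent = -2.6 * 1.37 / (3.49 * 0.61)
= -2.6 * 1.37 / 2.1289
= -1.673165
exp(-1.673165) = 0.187652
q = 0.127 * 0.187652
q = 0.023832 m^3/s/m

0.023832


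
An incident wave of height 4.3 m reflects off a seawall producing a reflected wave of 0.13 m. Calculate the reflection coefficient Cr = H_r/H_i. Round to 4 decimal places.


Cr = H_r / H_i
Cr = 0.13 / 4.3
Cr = 0.0302

0.0302


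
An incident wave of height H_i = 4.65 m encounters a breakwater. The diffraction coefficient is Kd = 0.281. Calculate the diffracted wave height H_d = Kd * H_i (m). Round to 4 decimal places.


H_d = Kd * H_i
H_d = 0.281 * 4.65
H_d = 1.3067 m

1.3067


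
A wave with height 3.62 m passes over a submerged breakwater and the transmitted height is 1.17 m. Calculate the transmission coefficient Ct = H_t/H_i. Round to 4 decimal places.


Ct = H_t / H_i
Ct = 1.17 / 3.62
Ct = 0.3232

0.3232


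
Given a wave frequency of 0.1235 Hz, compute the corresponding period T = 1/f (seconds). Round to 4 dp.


T = 1 / f
T = 1 / 0.1235
T = 8.0972 s

8.0972


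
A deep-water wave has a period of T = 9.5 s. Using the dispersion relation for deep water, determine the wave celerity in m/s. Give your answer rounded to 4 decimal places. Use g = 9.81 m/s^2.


We use the deep-water celerity formula:
C = g * T / (2 * pi)
C = 9.81 * 9.5 / (2 * 3.14159...)
C = 93.195000 / 6.283185
C = 14.8324 m/s

14.8324


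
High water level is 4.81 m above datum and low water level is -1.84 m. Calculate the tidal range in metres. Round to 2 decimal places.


Tidal range = High water - Low water
Tidal range = 4.81 - (-1.84)
Tidal range = 6.65 m

6.65


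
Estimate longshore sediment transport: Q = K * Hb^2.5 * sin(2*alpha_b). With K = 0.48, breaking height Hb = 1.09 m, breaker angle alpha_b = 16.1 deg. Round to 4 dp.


Q = K * Hb^2.5 * sin(2 * alpha_b)
Hb^2.5 = 1.09^2.5 = 1.240413
sin(2 * 16.1) = sin(32.2) = 0.532876
Q = 0.48 * 1.240413 * 0.532876
Q = 0.3173 m^3/s

0.3173


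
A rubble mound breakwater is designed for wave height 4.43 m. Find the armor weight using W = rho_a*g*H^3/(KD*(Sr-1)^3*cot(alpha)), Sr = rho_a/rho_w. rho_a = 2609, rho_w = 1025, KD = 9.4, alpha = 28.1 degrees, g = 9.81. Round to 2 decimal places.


Sr = rho_a / rho_w = 2609 / 1025 = 2.545366
(Sr - 1) = 1.545366
(Sr - 1)^3 = 3.690574
cot(28.1) = 1 / tan(28.1) = 1 / 0.533950 = 1.872834
Numerator = 2609 * 9.81 * 4.43^3 = 2225124.2415
Denominator = 9.4 * 3.690574 * 1.872834 = 64.971213
W = 2225124.2415 / 64.971213
W = 34247.85 N

34247.85


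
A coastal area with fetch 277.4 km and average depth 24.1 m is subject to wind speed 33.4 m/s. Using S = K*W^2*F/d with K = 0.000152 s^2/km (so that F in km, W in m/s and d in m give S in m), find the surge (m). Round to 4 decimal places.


S = K * W^2 * F / d
W^2 = 33.4^2 = 1115.56
S = 0.000152 * 1115.56 * 277.4 / 24.1
Numerator = 0.000152 * 1115.56 * 277.4 = 47.037364
S = 47.037364 / 24.1 = 1.9518 m

1.9518


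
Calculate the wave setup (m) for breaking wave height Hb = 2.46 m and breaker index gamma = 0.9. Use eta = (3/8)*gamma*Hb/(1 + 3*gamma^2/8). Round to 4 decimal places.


eta = (3/8) * gamma * Hb / (1 + 3*gamma^2/8)
Numerator = (3/8) * 0.9 * 2.46 = 0.830250
Denominator = 1 + 3*0.9^2/8 = 1 + 0.303750 = 1.303750
eta = 0.830250 / 1.303750
eta = 0.6368 m

0.6368


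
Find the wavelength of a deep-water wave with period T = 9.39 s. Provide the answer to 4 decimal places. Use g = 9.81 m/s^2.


L0 = g * T^2 / (2 * pi)
L0 = 9.81 * 9.39^2 / (2 * pi)
L0 = 9.81 * 88.1721 / 6.28319
L0 = 864.9683 / 6.28319
L0 = 137.6640 m

137.6640


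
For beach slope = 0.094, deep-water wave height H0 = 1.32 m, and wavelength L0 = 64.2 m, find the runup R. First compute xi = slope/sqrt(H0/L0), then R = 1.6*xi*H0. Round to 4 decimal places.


xi = slope / sqrt(H0/L0)
H0/L0 = 1.32/64.2 = 0.020561
sqrt(0.020561) = 0.143390
xi = 0.094 / 0.143390 = 0.655554
R = 1.6 * xi * H0 = 1.6 * 0.655554 * 1.32
R = 1.3845 m

1.3845


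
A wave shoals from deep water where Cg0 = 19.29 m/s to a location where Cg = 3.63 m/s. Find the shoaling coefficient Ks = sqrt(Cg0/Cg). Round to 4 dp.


Ks = sqrt(Cg0 / Cg)
Ks = sqrt(19.29 / 3.63)
Ks = sqrt(5.3140)
Ks = 2.3052

2.3052


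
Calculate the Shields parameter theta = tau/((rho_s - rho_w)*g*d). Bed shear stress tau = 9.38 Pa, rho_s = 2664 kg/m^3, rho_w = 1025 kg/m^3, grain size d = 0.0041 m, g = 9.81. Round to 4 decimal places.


theta = tau / ((rho_s - rho_w) * g * d)
rho_s - rho_w = 2664 - 1025 = 1639
Denominator = 1639 * 9.81 * 0.0041 = 65.922219
theta = 9.38 / 65.922219
theta = 0.1423

0.1423


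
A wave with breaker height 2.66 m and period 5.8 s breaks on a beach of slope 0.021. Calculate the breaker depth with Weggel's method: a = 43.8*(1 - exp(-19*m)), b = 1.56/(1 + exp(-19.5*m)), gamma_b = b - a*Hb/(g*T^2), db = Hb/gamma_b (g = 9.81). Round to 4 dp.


a = 43.8 * (1 - exp(-19 * m))
exp(-19 * 0.021) = exp(-0.3990) = 0.670991
a = 43.8 * (1 - 0.670991) = 14.410607
b = 1.56 / (1 + exp(-19.5 * m))
exp(-19.5 * 0.021) = exp(-0.4095) = 0.663982
b = 1.56 / (1 + 0.663982) = 0.937510
Hb / (g * T^2) = 2.66 / (9.81 * 5.8^2) = 2.66 / 330.0084 = 0.00806040
gamma_b = b - a * Hb/(g*T^2) = 0.937510 - 14.410607 * 0.00806040 = 0.821355
db = Hb / gamma_b = 2.66 / 0.821355
db = 3.2386 m

3.2386


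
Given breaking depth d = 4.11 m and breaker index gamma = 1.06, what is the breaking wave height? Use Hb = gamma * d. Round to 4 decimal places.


Hb = gamma * d
Hb = 1.06 * 4.11
Hb = 4.3566 m

4.3566


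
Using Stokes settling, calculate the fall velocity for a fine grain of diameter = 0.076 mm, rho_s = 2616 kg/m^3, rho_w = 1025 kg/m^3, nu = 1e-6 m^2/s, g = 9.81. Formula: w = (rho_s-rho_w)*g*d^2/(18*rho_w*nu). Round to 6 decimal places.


w = (rho_s - rho_w) * g * d^2 / (18 * rho_w * nu)
d = 0.076 mm = 0.000076 m
rho_s - rho_w = 2616 - 1025 = 1591
Numerator = 1591 * 9.81 * (0.000076)^2 = 0.000090150133
Denominator = 18 * 1025 * 1e-6 = 0.018450
w = 0.004886 m/s

0.004886


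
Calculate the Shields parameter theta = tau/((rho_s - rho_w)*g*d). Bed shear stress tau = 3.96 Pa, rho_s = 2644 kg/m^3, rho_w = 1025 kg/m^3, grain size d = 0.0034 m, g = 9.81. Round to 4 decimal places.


theta = tau / ((rho_s - rho_w) * g * d)
rho_s - rho_w = 2644 - 1025 = 1619
Denominator = 1619 * 9.81 * 0.0034 = 54.000126
theta = 3.96 / 54.000126
theta = 0.0733

0.0733


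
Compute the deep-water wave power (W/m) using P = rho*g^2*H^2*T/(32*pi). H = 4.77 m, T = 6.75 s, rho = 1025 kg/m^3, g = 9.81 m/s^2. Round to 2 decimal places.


P = rho * g^2 * H^2 * T / (32 * pi)
P = 1025 * 9.81^2 * 4.77^2 * 6.75 / (32 * pi)
P = 1025 * 96.2361 * 22.7529 * 6.75 / 100.53096
P = 150696.29 W/m

150696.29


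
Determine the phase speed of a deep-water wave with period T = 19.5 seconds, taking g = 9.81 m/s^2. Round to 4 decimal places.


We use the deep-water celerity formula:
C = g * T / (2 * pi)
C = 9.81 * 19.5 / (2 * 3.14159...)
C = 191.295000 / 6.283185
C = 30.4455 m/s

30.4455


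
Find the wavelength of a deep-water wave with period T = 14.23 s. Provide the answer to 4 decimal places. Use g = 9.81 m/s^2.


L0 = g * T^2 / (2 * pi)
L0 = 9.81 * 14.23^2 / (2 * pi)
L0 = 9.81 * 202.4929 / 6.28319
L0 = 1986.4553 / 6.28319
L0 = 316.1542 m

316.1542


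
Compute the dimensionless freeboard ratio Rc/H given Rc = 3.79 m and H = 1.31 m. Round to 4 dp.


Relative freeboard = Rc / H
= 3.79 / 1.31
= 2.8931

2.8931


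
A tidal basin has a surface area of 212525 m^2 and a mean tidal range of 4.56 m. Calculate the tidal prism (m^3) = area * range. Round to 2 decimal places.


Tidal prism = Area * Tidal range
P = 212525 * 4.56
P = 969114.00 m^3

969114.00


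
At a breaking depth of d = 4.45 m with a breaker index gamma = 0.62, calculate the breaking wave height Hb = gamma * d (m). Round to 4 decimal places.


Hb = gamma * d
Hb = 0.62 * 4.45
Hb = 2.7590 m

2.7590


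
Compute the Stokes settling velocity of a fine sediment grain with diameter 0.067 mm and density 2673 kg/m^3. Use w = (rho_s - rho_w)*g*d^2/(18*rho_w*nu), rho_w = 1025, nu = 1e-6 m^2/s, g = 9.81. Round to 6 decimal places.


w = (rho_s - rho_w) * g * d^2 / (18 * rho_w * nu)
d = 0.067 mm = 0.000067 m
rho_s - rho_w = 2673 - 1025 = 1648
Numerator = 1648 * 9.81 * (0.000067)^2 = 0.000072573124
Denominator = 18 * 1025 * 1e-6 = 0.018450
w = 0.003934 m/s

0.003934


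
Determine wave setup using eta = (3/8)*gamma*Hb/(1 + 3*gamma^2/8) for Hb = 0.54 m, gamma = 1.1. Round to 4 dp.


eta = (3/8) * gamma * Hb / (1 + 3*gamma^2/8)
Numerator = (3/8) * 1.1 * 0.54 = 0.222750
Denominator = 1 + 3*1.1^2/8 = 1 + 0.453750 = 1.453750
eta = 0.222750 / 1.453750
eta = 0.1532 m

0.1532


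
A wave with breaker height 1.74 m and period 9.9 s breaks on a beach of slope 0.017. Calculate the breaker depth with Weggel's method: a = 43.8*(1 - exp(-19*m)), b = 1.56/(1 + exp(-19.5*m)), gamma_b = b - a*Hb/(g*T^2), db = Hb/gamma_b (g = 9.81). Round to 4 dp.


a = 43.8 * (1 - exp(-19 * m))
exp(-19 * 0.017) = exp(-0.3230) = 0.723974
a = 43.8 * (1 - 0.723974) = 12.089945
b = 1.56 / (1 + exp(-19.5 * m))
exp(-19.5 * 0.017) = exp(-0.3315) = 0.717846
b = 1.56 / (1 + 0.717846) = 0.908114
Hb / (g * T^2) = 1.74 / (9.81 * 9.9^2) = 1.74 / 961.4781 = 0.00180971
gamma_b = b - a * Hb/(g*T^2) = 0.908114 - 12.089945 * 0.00180971 = 0.886235
db = Hb / gamma_b = 1.74 / 0.886235
db = 1.9634 m

1.9634


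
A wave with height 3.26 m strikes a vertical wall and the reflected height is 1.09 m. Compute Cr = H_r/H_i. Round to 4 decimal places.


Cr = H_r / H_i
Cr = 1.09 / 3.26
Cr = 0.3344

0.3344


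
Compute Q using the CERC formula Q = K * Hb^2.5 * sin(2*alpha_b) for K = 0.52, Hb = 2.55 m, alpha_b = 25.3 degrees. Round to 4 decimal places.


Q = K * Hb^2.5 * sin(2 * alpha_b)
Hb^2.5 = 2.55^2.5 = 10.383660
sin(2 * 25.3) = sin(50.6) = 0.772734
Q = 0.52 * 10.383660 * 0.772734
Q = 4.1724 m^3/s

4.1724


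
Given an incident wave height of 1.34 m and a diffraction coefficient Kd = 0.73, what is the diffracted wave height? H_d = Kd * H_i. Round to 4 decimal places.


H_d = Kd * H_i
H_d = 0.73 * 1.34
H_d = 0.9782 m

0.9782


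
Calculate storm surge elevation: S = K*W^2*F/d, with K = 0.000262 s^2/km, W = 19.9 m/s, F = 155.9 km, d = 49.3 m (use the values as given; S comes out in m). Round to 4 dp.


S = K * W^2 * F / d
W^2 = 19.9^2 = 396.01
S = 0.000262 * 396.01 * 155.9 / 49.3
Numerator = 0.000262 * 396.01 * 155.9 = 16.175345
S = 16.175345 / 49.3 = 0.3281 m

0.3281


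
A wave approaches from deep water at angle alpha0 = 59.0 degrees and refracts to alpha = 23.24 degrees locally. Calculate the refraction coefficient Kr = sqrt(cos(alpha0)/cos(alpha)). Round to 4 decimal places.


Kr = sqrt(cos(alpha0) / cos(alpha))
cos(59.0) = 0.515038
cos(23.24) = 0.918860
Kr = sqrt(0.515038 / 0.918860)
Kr = sqrt(0.560518)
Kr = 0.7487

0.7487


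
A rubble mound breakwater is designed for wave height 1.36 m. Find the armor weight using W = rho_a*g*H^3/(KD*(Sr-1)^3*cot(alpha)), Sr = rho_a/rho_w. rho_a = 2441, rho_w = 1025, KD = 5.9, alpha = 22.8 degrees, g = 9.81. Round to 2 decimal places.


Sr = rho_a / rho_w = 2441 / 1025 = 2.381463
(Sr - 1) = 1.381463
(Sr - 1)^3 = 2.636442
cot(22.8) = 1 / tan(22.8) = 1 / 0.420361 = 2.378906
Numerator = 2441 * 9.81 * 1.36^3 = 60235.6376
Denominator = 5.9 * 2.636442 * 2.378906 = 37.003896
W = 60235.6376 / 37.003896
W = 1627.82 N

1627.82


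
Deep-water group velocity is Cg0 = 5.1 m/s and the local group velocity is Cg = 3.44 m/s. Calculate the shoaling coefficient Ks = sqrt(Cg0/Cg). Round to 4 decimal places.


Ks = sqrt(Cg0 / Cg)
Ks = sqrt(5.1 / 3.44)
Ks = sqrt(1.4826)
Ks = 1.2176

1.2176


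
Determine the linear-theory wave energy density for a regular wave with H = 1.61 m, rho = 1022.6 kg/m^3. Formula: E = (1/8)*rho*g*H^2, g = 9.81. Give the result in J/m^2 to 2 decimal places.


E = (1/8) * rho * g * H^2
E = (1/8) * 1022.6 * 9.81 * 1.61^2
E = 0.125 * 1022.6 * 9.81 * 2.5921
E = 3250.40 J/m^2

3250.40


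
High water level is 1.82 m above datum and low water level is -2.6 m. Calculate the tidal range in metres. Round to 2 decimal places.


Tidal range = High water - Low water
Tidal range = 1.82 - (-2.6)
Tidal range = 4.42 m

4.42


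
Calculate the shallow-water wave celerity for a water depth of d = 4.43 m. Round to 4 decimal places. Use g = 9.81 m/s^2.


Using the shallow-water approximation:
C = sqrt(g * d) = sqrt(9.81 * 4.43)
C = sqrt(43.4583)
C = 6.5923 m/s

6.5923


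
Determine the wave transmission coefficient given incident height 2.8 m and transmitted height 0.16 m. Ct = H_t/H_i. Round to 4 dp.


Ct = H_t / H_i
Ct = 0.16 / 2.8
Ct = 0.0571

0.0571


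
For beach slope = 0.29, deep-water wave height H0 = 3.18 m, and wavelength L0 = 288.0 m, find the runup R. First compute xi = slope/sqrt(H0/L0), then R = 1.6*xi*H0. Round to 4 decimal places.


xi = slope / sqrt(H0/L0)
H0/L0 = 3.18/288.0 = 0.011042
sqrt(0.011042) = 0.105079
xi = 0.29 / 0.105079 = 2.759820
R = 1.6 * xi * H0 = 1.6 * 2.759820 * 3.18
R = 14.0420 m

14.0420


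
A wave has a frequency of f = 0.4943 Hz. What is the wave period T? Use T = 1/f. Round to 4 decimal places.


T = 1 / f
T = 1 / 0.4943
T = 2.0231 s

2.0231


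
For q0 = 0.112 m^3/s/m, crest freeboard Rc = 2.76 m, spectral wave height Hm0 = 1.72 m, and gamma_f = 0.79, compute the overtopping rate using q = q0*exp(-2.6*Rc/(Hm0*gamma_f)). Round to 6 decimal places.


q = q0 * exp(-2.6 * Rc / (Hm0 * gamma_f))
Exponent = -2.6 * 2.76 / (1.72 * 0.79)
= -2.6 * 2.76 / 1.3588
= -5.281130
exp(-5.281130) = 0.005087
q = 0.112 * 0.005087
q = 0.000570 m^3/s/m

0.000570
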